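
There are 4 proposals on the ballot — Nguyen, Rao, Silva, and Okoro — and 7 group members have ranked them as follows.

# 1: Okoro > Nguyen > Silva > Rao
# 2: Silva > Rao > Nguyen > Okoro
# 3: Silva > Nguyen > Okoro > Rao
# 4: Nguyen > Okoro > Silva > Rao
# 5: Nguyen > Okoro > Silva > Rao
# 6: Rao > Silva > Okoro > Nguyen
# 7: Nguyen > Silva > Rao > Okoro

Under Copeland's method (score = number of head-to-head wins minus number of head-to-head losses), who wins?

Pairwise results:
  Nguyen vs Rao: Nguyen wins 5–2.
  Nguyen vs Silva: Nguyen wins 4–3.
  Nguyen vs Okoro: Nguyen wins 5–2.
  Rao vs Silva: Silva wins 6–1.
  Rao vs Okoro: Okoro wins 4–3.
  Silva vs Okoro: Silva wins 4–3.
Copeland scores (wins − losses):
  Nguyen: 3 − 0 = 3
  Rao: 0 − 3 = -3
  Silva: 2 − 1 = 1
  Okoro: 1 − 2 = -1
Nguyen has the best Copeland score.

Nguyen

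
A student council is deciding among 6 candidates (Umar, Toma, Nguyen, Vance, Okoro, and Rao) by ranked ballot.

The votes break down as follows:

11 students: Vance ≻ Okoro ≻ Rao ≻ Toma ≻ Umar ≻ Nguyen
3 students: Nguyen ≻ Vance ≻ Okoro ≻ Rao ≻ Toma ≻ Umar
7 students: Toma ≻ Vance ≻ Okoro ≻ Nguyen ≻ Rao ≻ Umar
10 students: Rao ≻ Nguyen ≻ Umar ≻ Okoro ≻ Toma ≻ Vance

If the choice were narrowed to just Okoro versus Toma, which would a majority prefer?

Ballots ranking Okoro above Toma: 11+3+10 = 24.
Ballots ranking Toma above Okoro: 7.
Okoro wins the head-to-head, 24–7.

Okoro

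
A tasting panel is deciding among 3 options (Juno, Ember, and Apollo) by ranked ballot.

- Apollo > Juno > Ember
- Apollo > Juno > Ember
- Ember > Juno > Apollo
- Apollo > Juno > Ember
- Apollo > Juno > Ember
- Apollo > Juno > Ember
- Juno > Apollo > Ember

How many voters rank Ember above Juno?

1

Ballots ranking Ember above Juno: 1.
Ballots ranking Juno above Ember: 6.
So 1 of 7 voters prefer Ember to Juno.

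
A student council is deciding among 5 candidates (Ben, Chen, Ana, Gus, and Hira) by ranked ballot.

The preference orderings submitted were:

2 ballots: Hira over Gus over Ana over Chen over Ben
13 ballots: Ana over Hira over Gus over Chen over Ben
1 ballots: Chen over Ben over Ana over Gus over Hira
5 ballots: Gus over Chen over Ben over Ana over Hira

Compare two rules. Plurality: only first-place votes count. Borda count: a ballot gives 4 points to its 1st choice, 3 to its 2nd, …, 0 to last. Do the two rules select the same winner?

Plurality first-place counts: Ben 0, Chen 1, Ana 13, Gus 5, Hira 2 → Ana.
Borda totals: Ben 13, Chen 34, Ana 63, Gus 53, Hira 47 → Ana.
The two rules agree on Ana.

Yes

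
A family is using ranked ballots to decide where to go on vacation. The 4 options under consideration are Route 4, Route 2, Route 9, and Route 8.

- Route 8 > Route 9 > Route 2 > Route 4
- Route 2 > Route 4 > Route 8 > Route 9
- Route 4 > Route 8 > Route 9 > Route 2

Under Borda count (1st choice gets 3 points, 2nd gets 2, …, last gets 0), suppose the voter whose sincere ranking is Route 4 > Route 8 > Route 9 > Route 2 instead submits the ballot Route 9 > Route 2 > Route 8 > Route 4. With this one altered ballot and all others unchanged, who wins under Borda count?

Borda totals with the altered ballot: Route 4 2, Route 2 6, Route 9 5, Route 8 5.
The switch changes the winner from Route 8 to Route 2.

Route 2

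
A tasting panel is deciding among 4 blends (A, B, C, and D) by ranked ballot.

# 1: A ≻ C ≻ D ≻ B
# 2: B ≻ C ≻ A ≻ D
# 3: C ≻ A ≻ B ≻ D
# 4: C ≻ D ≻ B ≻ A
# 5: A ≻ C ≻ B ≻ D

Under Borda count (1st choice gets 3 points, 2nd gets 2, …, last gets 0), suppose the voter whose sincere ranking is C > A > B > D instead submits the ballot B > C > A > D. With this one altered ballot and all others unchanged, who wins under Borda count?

C

Borda totals with the altered ballot: A 8, B 8, C 11, D 3.
The winner is unchanged: still C.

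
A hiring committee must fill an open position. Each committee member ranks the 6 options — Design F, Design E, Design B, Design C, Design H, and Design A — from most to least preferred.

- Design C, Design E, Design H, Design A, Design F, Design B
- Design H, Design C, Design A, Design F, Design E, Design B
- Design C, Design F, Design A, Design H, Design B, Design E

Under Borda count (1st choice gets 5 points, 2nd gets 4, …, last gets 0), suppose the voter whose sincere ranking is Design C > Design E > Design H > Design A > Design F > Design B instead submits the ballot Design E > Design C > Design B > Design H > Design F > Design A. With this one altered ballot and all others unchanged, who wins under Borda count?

Design C

Borda totals with the altered ballot: Design F 7, Design E 6, Design B 4, Design C 13, Design H 9, Design A 6.
The winner is unchanged: still Design C.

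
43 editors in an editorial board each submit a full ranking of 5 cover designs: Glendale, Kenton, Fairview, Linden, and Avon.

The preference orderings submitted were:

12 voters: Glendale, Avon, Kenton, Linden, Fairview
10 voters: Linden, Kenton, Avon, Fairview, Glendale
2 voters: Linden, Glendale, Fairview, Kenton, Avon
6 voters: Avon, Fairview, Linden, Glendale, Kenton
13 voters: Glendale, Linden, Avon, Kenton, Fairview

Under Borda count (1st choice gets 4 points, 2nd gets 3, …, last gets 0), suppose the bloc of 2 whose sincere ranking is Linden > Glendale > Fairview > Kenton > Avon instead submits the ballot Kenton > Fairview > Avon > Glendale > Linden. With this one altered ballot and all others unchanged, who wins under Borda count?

Borda totals with the altered ballot: Glendale 108, Kenton 75, Fairview 34, Linden 103, Avon 110.
The switch changes the winner from Glendale to Avon.

Avon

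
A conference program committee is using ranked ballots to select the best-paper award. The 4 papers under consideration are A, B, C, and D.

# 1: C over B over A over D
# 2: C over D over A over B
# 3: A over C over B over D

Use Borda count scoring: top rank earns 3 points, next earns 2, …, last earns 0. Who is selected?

Borda scores:
  A: 1 + 1 + 3 = 5
  B: 2 + 0 + 1 = 3
  C: 3 + 3 + 2 = 8
  D: 0 + 2 + 0 = 2
C has the highest total.

C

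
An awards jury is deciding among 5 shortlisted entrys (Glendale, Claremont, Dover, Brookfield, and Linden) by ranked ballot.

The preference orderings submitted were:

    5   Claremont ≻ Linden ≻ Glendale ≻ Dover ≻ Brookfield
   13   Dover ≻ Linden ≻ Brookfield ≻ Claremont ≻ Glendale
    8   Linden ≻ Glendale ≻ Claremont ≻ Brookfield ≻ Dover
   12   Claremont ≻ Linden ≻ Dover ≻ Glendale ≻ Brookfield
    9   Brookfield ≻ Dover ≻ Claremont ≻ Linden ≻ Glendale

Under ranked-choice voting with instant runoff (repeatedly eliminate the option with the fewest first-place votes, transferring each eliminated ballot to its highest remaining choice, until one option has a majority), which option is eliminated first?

Glendale

Round 1: Claremont 17, Dover 13, Brookfield 9, Linden 8, Glendale 0. Glendale has the fewest and is eliminated.
Round 2: Claremont 17, Dover 13, Brookfield 9, Linden 8. Linden has the fewest and is eliminated.
Round 3: Claremont 25, Dover 13, Brookfield 9. Claremont has a majority.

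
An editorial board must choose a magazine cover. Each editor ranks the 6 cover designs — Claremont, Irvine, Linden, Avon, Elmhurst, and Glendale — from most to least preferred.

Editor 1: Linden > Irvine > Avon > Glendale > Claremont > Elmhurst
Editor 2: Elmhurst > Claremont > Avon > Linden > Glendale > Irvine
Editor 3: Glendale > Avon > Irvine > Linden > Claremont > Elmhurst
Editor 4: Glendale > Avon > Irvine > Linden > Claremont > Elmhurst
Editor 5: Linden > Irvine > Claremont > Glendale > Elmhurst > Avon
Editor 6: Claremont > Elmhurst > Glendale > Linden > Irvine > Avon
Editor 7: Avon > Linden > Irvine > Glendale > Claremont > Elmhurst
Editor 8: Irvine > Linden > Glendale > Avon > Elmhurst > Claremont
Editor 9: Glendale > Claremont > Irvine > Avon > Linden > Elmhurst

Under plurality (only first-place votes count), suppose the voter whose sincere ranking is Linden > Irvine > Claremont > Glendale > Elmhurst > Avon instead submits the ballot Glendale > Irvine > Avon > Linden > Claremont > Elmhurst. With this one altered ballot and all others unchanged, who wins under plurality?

Glendale

First-place totals with the altered ballot: Claremont 1, Irvine 1, Linden 1, Avon 1, Elmhurst 1, Glendale 4.
The winner is unchanged: still Glendale.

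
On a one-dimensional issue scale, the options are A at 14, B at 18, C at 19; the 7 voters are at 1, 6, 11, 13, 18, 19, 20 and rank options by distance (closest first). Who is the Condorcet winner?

With single-peaked preferences on a line, the Condorcet winner is the candidate closest to the median voter.
The median voter (position 13) is closest to A at 14.
Check: A vs B — voters closer to A: 4 of 7.

A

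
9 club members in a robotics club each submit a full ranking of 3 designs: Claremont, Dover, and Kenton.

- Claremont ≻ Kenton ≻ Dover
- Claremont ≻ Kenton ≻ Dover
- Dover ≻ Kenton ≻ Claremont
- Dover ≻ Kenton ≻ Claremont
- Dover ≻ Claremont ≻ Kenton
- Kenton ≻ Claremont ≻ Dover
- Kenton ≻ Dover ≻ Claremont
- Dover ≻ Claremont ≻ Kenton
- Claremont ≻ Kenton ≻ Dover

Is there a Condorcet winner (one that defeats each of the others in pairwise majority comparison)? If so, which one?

Head-to-head results (9 voters total):
Claremont vs Dover: Dover wins 5–4.
Claremont vs Kenton: Claremont wins 5–4.
Dover vs Kenton: Kenton wins 5–4.
No candidate beats all others: Claremont beats Kenton beats Dover beats Claremont, a majority cycle.

None — there is no Condorcet winner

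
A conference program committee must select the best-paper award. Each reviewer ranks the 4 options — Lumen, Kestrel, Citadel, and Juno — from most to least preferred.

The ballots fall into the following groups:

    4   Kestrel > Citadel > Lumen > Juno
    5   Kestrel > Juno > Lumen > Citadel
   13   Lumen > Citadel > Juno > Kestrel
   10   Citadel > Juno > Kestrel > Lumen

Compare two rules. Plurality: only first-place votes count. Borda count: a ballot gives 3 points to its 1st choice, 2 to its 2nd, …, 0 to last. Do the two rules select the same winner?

Plurality first-place counts: Lumen 13, Kestrel 9, Citadel 10, Juno 0 → Lumen.
Borda totals: Lumen 48, Kestrel 37, Citadel 64, Juno 43 → Citadel.
The two rules disagree: plurality picks Lumen, Borda picks Citadel.

No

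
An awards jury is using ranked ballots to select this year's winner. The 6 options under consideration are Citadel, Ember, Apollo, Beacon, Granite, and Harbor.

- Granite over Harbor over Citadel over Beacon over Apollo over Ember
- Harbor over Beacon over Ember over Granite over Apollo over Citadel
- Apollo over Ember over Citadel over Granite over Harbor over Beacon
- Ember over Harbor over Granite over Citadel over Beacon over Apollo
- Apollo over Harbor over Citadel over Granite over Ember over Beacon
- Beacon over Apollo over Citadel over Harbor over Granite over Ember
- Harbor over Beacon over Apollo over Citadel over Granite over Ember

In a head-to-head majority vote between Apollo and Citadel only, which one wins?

Apollo

Ballots ranking Apollo above Citadel: 5.
Ballots ranking Citadel above Apollo: 2.
Apollo wins the head-to-head, 5–2.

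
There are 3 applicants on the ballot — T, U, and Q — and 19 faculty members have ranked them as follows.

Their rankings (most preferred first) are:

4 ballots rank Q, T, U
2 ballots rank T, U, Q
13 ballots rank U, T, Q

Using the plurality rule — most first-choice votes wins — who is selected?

U

First-place vote totals:
  T: 2
  U: 13
  Q: 4
U has the most first-place votes.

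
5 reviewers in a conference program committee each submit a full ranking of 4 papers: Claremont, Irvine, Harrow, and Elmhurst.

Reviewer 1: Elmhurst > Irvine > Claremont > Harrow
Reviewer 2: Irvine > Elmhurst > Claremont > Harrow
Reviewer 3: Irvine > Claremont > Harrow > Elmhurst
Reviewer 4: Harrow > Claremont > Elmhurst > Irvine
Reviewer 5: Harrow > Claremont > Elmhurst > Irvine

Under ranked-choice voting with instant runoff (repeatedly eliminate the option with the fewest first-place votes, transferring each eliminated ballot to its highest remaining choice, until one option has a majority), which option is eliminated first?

Claremont

Round 1: Irvine 2, Harrow 2, Elmhurst 1, Claremont 0. Claremont has the fewest and is eliminated.
Round 2: Irvine 2, Harrow 2, Elmhurst 1. Elmhurst has the fewest and is eliminated.
Round 3: Irvine 3, Harrow 2. Irvine has a majority.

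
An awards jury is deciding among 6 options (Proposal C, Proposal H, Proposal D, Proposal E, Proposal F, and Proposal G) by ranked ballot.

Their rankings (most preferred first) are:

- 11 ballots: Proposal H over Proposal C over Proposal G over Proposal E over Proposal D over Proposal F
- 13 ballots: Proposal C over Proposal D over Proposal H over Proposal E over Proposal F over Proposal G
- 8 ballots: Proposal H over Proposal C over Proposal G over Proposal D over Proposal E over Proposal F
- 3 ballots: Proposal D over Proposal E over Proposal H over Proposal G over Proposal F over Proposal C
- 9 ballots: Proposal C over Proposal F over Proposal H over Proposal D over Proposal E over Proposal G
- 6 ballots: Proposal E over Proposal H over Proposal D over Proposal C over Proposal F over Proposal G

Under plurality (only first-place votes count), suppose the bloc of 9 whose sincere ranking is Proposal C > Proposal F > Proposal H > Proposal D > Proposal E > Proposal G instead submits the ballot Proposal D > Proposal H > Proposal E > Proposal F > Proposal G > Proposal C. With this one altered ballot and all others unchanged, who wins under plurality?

First-place totals with the altered ballot: Proposal C 13, Proposal H 19, Proposal D 12, Proposal E 6, Proposal F 0, Proposal G 0.
The switch changes the winner from Proposal C to Proposal H.

Proposal H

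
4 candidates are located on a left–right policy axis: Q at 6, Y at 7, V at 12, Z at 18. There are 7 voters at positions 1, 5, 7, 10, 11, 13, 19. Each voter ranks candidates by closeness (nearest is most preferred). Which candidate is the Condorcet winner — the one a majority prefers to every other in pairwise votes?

With single-peaked preferences on a line, the Condorcet winner is the candidate closest to the median voter.
The median voter (position 10) is closest to V at 12.
Check: V vs Q — voters closer to V: 4 of 7.

V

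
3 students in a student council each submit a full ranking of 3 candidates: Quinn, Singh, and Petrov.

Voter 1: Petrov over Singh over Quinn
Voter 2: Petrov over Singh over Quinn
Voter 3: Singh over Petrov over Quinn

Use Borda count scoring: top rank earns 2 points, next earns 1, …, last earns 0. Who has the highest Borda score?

Borda scores:
  Quinn: 0 + 0 + 0 = 0
  Singh: 1 + 1 + 2 = 4
  Petrov: 2 + 2 + 1 = 5
Petrov has the highest total.

Petrov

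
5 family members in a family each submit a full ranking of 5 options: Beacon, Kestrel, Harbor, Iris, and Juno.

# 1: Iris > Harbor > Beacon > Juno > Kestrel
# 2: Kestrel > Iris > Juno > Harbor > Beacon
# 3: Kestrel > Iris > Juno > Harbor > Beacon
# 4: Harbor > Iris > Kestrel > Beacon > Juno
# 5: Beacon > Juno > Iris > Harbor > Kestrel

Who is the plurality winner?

Kestrel

First-place vote totals:
  Beacon: 1
  Kestrel: 2
  Harbor: 1
  Iris: 1
  Juno: 0
Kestrel has the most first-place votes.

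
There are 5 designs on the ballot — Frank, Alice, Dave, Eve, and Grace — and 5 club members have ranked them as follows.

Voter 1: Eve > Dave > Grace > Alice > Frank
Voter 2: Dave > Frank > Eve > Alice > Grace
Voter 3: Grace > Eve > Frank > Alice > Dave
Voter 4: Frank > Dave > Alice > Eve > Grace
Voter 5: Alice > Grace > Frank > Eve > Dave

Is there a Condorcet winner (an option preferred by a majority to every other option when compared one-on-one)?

Head-to-head results (5 voters total):
Frank vs Alice: Frank wins 3–2.
Frank vs Dave: Frank wins 3–2.
Frank vs Eve: Frank wins 3–2.
Frank vs Grace: Grace wins 3–2.
Alice vs Dave: Dave wins 3–2.
Alice vs Eve: Eve wins 3–2.
Alice vs Grace: Alice wins 3–2.
Dave vs Eve: Eve wins 3–2.
Dave vs Grace: Dave wins 3–2.
Eve vs Grace: Eve wins 3–2.
No candidate beats all others: Frank beats Alice beats Grace beats Frank, a majority cycle.

No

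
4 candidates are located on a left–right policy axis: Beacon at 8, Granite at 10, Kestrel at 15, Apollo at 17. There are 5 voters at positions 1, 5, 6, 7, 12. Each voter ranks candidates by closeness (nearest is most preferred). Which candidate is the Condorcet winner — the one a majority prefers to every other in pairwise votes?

With single-peaked preferences on a line, the Condorcet winner is the candidate closest to the median voter.
The median voter (position 6) is closest to Beacon at 8.
Check: Beacon vs Granite — voters closer to Beacon: 4 of 5.

Beacon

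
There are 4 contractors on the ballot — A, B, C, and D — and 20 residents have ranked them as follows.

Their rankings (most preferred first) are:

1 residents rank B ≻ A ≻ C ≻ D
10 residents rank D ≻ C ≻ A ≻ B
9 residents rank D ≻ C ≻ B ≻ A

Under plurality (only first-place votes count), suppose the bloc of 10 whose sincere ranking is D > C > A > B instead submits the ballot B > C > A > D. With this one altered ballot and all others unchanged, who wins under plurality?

B

First-place totals with the altered ballot: A 0, B 11, C 0, D 9.
The switch changes the winner from D to B.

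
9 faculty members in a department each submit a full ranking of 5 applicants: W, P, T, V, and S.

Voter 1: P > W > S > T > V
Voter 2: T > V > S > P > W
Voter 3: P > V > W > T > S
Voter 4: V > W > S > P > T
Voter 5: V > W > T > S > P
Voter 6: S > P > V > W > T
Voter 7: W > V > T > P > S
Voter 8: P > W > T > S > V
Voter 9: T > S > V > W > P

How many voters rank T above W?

Ballots ranking T above W: 2.
Ballots ranking W above T: 7.
So 2 of 9 voters prefer T to W.

2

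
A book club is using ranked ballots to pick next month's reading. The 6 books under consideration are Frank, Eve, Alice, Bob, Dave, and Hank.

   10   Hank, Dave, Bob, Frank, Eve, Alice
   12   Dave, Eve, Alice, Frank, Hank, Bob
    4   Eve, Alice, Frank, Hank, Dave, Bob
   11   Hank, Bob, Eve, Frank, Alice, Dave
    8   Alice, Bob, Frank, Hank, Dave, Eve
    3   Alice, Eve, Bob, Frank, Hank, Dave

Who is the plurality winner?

Hank

First-place vote totals:
  Frank: 0
  Eve: 4
  Alice: 11
  Bob: 0
  Dave: 12
  Hank: 21
Hank has the most first-place votes.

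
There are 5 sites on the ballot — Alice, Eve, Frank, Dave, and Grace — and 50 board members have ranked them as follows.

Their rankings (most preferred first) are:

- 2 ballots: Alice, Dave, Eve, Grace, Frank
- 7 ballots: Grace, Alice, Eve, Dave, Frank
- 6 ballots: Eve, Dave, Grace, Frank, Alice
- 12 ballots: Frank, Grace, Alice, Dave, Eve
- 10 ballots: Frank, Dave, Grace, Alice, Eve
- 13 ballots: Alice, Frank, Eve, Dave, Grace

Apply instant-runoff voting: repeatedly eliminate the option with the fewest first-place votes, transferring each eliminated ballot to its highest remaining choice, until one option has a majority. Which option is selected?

Frank

Round 1: Frank 22, Alice 15, Grace 7, Eve 6, Dave 0. Dave has the fewest and is eliminated.
Round 2: Frank 22, Alice 15, Grace 7, Eve 6. Eve has the fewest and is eliminated.
Round 3: Frank 22, Alice 15, Grace 13. Grace has the fewest and is eliminated.
Round 4: Frank 28, Alice 22. Frank has a majority.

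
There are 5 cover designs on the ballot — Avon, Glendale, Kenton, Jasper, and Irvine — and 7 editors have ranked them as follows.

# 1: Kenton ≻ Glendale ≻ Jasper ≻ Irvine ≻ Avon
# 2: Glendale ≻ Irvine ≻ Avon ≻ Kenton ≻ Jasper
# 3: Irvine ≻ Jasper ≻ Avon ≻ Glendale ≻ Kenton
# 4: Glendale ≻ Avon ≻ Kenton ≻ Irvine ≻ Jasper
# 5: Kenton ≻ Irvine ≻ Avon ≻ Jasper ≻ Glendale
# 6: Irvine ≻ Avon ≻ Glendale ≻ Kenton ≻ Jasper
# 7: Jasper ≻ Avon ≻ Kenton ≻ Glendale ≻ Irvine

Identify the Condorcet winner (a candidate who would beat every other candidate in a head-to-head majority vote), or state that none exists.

Head-to-head results (7 voters total):
Avon vs Glendale: Avon wins 4–3.
Avon vs Kenton: Avon wins 5–2.
Avon vs Jasper: Avon wins 4–3.
Avon vs Irvine: Irvine wins 5–2.
Glendale vs Kenton: Glendale wins 4–3.
Glendale vs Jasper: Glendale wins 4–3.
Glendale vs Irvine: Glendale wins 4–3.
Kenton vs Jasper: Kenton wins 5–2.
Kenton vs Irvine: Kenton wins 4–3.
Jasper vs Irvine: Irvine wins 5–2.
No candidate beats all others: Avon beats Glendale beats Irvine beats Avon, a majority cycle.

No Condorcet winner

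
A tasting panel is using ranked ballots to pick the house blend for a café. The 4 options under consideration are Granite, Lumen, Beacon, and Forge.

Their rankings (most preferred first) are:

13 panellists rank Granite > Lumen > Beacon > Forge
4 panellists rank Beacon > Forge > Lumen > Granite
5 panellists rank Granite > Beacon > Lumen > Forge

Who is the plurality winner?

Granite

First-place vote totals:
  Granite: 18
  Lumen: 0
  Beacon: 4
  Forge: 0
Granite has the most first-place votes.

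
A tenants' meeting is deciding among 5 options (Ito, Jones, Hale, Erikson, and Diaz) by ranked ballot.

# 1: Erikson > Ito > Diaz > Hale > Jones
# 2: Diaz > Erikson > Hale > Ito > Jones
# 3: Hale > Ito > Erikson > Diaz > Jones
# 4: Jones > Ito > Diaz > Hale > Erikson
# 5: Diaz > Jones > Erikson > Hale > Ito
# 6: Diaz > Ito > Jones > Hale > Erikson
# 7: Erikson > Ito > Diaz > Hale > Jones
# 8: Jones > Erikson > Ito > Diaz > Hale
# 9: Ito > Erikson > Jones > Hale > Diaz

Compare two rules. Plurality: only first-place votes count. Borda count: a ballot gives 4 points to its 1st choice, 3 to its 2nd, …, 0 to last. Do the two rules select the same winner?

Plurality first-place counts: Ito 1, Jones 2, Hale 1, Erikson 2, Diaz 3 → Diaz.
Borda totals: Ito 22, Jones 15, Hale 12, Erikson 21, Diaz 20 → Ito.
The two rules disagree: plurality picks Diaz, Borda picks Ito.

No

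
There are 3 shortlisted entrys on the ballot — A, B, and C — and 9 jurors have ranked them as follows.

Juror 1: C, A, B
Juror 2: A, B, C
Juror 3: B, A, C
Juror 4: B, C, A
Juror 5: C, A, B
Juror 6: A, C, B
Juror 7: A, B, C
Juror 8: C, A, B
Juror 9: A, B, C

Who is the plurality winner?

First-place vote totals:
  A: 4
  B: 2
  C: 3
A has the most first-place votes.

A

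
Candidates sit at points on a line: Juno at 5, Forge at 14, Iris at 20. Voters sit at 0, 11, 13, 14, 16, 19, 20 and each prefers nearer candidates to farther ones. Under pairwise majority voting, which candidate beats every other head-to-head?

Forge

With single-peaked preferences on a line, the Condorcet winner is the candidate closest to the median voter.
The median voter (position 14) is closest to Forge at 14.
Check: Forge vs Iris — voters closer to Forge: 5 of 7.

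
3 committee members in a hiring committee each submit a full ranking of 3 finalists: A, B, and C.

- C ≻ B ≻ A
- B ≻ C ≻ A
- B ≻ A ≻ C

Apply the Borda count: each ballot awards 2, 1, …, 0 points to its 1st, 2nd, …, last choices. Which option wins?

Borda scores:
  A: 0 + 0 + 1 = 1
  B: 1 + 2 + 2 = 5
  C: 2 + 1 + 0 = 3
B has the highest total.

B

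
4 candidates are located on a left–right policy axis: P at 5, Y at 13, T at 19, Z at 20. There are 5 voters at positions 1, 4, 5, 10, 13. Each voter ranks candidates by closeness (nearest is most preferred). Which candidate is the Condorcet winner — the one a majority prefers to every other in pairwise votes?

With single-peaked preferences on a line, the Condorcet winner is the candidate closest to the median voter.
The median voter (position 5) is closest to P at 5.
Check: P vs Y — voters closer to P: 3 of 5.

P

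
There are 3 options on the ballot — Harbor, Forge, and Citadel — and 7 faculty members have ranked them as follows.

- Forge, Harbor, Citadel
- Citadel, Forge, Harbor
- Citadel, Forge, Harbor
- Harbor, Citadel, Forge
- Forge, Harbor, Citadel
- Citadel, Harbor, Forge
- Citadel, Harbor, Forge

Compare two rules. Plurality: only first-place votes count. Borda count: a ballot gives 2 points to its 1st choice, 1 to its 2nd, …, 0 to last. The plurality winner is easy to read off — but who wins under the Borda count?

Plurality first-place counts: Harbor 1, Forge 2, Citadel 4 → Citadel.
Borda totals: Harbor 6, Forge 6, Citadel 9 → Citadel.

Citadel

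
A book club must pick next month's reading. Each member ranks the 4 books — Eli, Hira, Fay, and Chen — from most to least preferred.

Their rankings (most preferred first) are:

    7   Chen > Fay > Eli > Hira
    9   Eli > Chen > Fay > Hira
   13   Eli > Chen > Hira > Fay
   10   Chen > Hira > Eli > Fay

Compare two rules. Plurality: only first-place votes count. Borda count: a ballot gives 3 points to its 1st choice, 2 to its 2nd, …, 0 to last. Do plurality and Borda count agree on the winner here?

Plurality first-place counts: Eli 22, Hira 0, Fay 0, Chen 17 → Eli.
Borda totals: Eli 83, Hira 33, Fay 23, Chen 95 → Chen.
The two rules disagree: plurality picks Eli, Borda picks Chen.

No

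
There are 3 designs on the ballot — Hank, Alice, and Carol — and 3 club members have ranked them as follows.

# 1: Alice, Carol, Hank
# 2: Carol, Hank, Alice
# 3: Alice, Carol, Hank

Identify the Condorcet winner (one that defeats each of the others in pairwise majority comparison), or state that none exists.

Alice

Head-to-head results (3 voters total):
Hank vs Alice: Alice wins 2–1.
Hank vs Carol: Carol wins 3–0.
Alice vs Carol: Alice wins 2–1.
Alice beats each rival — Hank (2–1), Carol (2–1) — so Alice is the Condorcet winner.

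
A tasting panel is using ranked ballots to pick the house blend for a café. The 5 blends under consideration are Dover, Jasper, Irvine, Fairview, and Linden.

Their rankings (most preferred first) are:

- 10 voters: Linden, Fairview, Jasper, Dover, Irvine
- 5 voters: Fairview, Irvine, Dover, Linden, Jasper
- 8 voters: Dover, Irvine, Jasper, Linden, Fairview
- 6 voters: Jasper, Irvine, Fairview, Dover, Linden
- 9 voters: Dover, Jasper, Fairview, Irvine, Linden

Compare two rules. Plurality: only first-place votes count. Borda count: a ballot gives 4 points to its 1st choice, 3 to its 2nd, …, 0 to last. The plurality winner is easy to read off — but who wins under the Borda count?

Plurality first-place counts: Dover 17, Jasper 6, Irvine 0, Fairview 5, Linden 10 → Dover.
Borda totals: Dover 94, Jasper 87, Irvine 66, Fairview 80, Linden 53 → Dover.

Dover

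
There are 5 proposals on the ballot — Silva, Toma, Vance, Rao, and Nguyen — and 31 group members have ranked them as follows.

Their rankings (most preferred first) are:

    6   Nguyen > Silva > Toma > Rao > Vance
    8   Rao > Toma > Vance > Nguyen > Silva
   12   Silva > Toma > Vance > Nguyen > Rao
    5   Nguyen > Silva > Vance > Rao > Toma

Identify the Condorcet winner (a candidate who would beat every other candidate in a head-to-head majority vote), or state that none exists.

Head-to-head results (31 voters total):
Silva vs Toma: Silva wins 23–8.
Silva vs Vance: Silva wins 23–8.
Silva vs Rao: Silva wins 23–8.
Silva vs Nguyen: Nguyen wins 19–12.
Toma vs Vance: Toma wins 26–5.
Toma vs Rao: Toma wins 18–13.
Toma vs Nguyen: Toma wins 20–11.
Vance vs Rao: Vance wins 17–14.
Vance vs Nguyen: Vance wins 20–11.
Rao vs Nguyen: Nguyen wins 23–8.
No candidate beats all others: Silva beats Toma beats Nguyen beats Silva, a majority cycle.

No Condorcet winner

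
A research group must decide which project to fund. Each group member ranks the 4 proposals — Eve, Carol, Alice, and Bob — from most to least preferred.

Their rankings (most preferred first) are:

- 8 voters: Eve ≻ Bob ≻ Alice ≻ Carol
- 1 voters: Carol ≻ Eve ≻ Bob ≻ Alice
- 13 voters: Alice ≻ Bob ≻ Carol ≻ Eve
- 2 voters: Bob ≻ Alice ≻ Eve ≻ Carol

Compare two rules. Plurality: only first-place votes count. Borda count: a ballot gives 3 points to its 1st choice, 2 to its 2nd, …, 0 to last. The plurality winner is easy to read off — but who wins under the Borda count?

Alice

Plurality first-place counts: Eve 8, Carol 1, Alice 13, Bob 2 → Alice.
Borda totals: Eve 28, Carol 16, Alice 51, Bob 49 → Alice.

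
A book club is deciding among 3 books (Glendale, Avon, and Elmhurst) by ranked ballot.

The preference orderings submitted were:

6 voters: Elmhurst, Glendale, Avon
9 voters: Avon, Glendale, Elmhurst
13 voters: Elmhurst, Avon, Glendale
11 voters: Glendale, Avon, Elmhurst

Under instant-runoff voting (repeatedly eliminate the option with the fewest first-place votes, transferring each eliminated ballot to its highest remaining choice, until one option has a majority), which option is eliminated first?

Round 1: Elmhurst 19, Glendale 11, Avon 9. Avon has the fewest and is eliminated.
Round 2: Glendale 20, Elmhurst 19. Glendale has a majority.

Avon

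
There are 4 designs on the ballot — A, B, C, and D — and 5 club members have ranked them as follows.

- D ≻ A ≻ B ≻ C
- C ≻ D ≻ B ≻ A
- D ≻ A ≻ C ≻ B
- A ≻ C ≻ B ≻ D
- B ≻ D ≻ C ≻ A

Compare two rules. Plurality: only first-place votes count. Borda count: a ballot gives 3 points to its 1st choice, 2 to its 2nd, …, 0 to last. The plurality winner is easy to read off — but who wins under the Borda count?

D

Plurality first-place counts: A 1, B 1, C 1, D 2 → D.
Borda totals: A 7, B 6, C 7, D 10 → D.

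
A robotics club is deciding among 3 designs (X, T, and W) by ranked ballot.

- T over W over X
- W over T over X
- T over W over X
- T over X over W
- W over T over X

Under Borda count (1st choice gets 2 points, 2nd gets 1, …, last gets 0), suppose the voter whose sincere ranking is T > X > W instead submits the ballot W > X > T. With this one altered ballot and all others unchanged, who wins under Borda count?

Borda totals with the altered ballot: X 1, T 6, W 8.
The switch changes the winner from T to W.

W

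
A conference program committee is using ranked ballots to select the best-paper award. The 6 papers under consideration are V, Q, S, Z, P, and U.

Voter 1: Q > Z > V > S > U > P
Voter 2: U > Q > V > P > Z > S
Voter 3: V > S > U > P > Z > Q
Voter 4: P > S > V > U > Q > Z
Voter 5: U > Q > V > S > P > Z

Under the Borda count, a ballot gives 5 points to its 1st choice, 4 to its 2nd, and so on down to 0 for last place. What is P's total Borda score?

10

Borda scores:
  V: 3 + 3 + 5 + 3 + 3 = 17
  Q: 5 + 4 + 0 + 1 + 4 = 14
  S: 2 + 0 + 4 + 4 + 2 = 12
  Z: 4 + 1 + 1 + 0 + 0 = 6
  P: 0 + 2 + 2 + 5 + 1 = 10
  U: 1 + 5 + 3 + 2 + 5 = 16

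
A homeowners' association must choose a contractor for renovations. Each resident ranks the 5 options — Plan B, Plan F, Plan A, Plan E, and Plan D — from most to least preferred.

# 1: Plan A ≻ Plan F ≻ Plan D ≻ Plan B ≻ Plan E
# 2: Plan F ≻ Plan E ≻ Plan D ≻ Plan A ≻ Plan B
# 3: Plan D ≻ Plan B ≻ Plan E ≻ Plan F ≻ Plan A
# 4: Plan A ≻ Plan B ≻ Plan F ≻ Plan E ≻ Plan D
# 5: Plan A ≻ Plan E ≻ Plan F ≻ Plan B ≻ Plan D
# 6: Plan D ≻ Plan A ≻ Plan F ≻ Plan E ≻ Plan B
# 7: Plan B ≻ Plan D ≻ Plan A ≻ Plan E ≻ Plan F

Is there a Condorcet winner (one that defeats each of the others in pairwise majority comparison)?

Head-to-head results (7 voters total):
Plan B vs Plan F: Plan F wins 4–3.
Plan B vs Plan A: Plan A wins 5–2.
Plan B vs Plan E: Plan B wins 4–3.
Plan B vs Plan D: Plan D wins 4–3.
Plan F vs Plan A: Plan A wins 5–2.
Plan F vs Plan E: Plan F wins 4–3.
Plan F vs Plan D: Plan F wins 4–3.
Plan A vs Plan E: Plan A wins 5–2.
Plan A vs Plan D: Plan D wins 4–3.
Plan E vs Plan D: Plan D wins 4–3.
No candidate beats all others: Plan F beats Plan D beats Plan A beats Plan F, a majority cycle.

No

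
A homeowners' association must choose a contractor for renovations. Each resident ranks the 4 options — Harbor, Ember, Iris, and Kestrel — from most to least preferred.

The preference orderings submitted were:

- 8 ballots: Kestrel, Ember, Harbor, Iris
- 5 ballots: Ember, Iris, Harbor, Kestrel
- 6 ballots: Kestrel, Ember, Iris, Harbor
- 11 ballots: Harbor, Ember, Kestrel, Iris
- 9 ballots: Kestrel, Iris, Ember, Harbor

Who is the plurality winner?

Kestrel

First-place vote totals:
  Harbor: 11
  Ember: 5
  Iris: 0
  Kestrel: 23
Kestrel has the most first-place votes.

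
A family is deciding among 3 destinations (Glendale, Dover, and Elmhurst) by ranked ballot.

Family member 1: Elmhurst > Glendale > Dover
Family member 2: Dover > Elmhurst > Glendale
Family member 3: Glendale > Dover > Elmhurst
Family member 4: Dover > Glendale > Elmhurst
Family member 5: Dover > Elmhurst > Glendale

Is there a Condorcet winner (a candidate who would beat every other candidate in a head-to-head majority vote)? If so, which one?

Head-to-head results (5 voters total):
Glendale vs Dover: Dover wins 3–2.
Glendale vs Elmhurst: Elmhurst wins 3–2.
Dover vs Elmhurst: Dover wins 4–1.
Dover beats each rival — Glendale (3–2), Elmhurst (4–1) — so Dover is the Condorcet winner.

Dover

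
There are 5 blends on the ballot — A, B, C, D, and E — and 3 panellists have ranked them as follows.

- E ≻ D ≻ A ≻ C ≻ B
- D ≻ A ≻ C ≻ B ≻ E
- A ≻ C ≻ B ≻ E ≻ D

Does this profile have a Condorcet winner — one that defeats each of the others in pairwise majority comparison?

Head-to-head results (3 voters total):
A vs B: A wins 3–0.
A vs C: A wins 3–0.
A vs D: D wins 2–1.
A vs E: A wins 2–1.
B vs C: C wins 3–0.
B vs D: D wins 2–1.
B vs E: B wins 2–1.
C vs D: D wins 2–1.
C vs E: C wins 2–1.
D vs E: E wins 2–1.
No candidate beats all others: A beats E beats D beats A, a majority cycle.

No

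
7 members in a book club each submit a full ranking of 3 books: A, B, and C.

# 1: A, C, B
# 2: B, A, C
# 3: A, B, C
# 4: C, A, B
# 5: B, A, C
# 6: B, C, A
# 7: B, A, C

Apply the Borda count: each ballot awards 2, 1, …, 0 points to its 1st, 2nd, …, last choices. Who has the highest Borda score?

Borda scores:
  A: 2 + 1 + 2 + 1 + 1 + 0 + 1 = 8
  B: 0 + 2 + 1 + 0 + 2 + 2 + 2 = 9
  C: 1 + 0 + 0 + 2 + 0 + 1 + 0 = 4
B has the highest total.

B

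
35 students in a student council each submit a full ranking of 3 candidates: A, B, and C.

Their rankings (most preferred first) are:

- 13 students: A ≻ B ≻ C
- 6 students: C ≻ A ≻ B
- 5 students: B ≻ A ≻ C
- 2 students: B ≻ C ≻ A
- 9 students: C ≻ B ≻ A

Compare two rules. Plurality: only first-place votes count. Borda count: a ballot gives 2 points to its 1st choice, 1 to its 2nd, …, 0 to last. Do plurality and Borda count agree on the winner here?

Plurality first-place counts: A 13, B 7, C 15 → C.
Borda totals: A 37, B 36, C 32 → A.
The two rules disagree: plurality picks C, Borda picks A.

No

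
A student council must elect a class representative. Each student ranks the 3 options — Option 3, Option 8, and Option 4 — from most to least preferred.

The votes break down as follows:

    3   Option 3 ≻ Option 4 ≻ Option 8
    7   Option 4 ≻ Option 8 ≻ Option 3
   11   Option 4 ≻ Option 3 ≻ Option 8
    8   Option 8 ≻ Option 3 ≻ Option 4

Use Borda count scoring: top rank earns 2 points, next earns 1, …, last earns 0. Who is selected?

Option 4

Borda scores:
  Option 3: 3·2 + 7·0 + 11·1 + 8·1 = 25
  Option 8: 3·0 + 7·1 + 11·0 + 8·2 = 23
  Option 4: 3·1 + 7·2 + 11·2 + 8·0 = 39
Option 4 has the highest total.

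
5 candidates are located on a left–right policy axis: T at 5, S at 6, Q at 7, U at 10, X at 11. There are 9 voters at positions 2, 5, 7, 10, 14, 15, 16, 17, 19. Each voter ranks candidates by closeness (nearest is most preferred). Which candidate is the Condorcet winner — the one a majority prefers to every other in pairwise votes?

X

With single-peaked preferences on a line, the Condorcet winner is the candidate closest to the median voter.
The median voter (position 14) is closest to X at 11.
Check: X vs U — voters closer to X: 5 of 9.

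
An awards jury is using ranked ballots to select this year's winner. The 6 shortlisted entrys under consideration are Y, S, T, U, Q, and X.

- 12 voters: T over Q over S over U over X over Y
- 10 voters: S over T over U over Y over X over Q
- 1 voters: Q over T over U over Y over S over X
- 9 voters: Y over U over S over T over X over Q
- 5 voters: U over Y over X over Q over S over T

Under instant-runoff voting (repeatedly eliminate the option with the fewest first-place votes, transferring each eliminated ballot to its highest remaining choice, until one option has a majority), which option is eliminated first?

Round 1: T 12, S 10, Y 9, U 5, Q 1, X 0. X has the fewest and is eliminated.
Round 2: T 12, S 10, Y 9, U 5, Q 1. Q has the fewest and is eliminated.
Round 3: T 13, S 10, Y 9, U 5. U has the fewest and is eliminated.
Round 4: Y 14, T 13, S 10. S has the fewest and is eliminated.
Round 5: T 23, Y 14. T has a majority.

X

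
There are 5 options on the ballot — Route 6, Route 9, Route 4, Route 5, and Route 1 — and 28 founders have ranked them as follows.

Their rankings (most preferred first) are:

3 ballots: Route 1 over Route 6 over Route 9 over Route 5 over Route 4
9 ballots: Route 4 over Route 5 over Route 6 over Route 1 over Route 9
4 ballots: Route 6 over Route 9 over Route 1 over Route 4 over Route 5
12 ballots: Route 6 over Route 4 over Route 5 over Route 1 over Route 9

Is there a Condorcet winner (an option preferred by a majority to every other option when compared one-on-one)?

Head-to-head results (28 voters total):
Route 6 vs Route 9: Route 6 wins 28–0.
Route 6 vs Route 4: Route 6 wins 19–9.
Route 6 vs Route 5: Route 6 wins 19–9.
Route 6 vs Route 1: Route 6 wins 25–3.
Route 9 vs Route 4: Route 4 wins 21–7.
Route 9 vs Route 5: Route 5 wins 21–7.
Route 9 vs Route 1: Route 1 wins 24–4.
Route 4 vs Route 5: Route 4 wins 25–3.
Route 4 vs Route 1: Route 4 wins 21–7.
Route 5 vs Route 1: Route 5 wins 21–7.
Route 6 beats each rival — Route 9 (28–0), Route 4 (19–9), Route 5 (19–9), Route 1 (25–3) — so Route 6 is the Condorcet winner.

Yes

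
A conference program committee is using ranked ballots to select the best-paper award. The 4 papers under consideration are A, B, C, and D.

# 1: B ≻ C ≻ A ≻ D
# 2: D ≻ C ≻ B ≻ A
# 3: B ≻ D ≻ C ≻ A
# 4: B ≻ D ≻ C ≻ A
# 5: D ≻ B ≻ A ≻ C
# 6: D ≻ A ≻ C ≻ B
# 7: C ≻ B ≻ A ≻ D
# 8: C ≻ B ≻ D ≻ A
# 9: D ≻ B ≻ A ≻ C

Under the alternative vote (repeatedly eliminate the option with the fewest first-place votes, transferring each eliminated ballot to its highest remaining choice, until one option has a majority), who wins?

B

Round 1: D 4, B 3, C 2, A 0. A has the fewest and is eliminated.
Round 2: D 4, B 3, C 2. C has the fewest and is eliminated.
Round 3: B 5, D 4. B has a majority.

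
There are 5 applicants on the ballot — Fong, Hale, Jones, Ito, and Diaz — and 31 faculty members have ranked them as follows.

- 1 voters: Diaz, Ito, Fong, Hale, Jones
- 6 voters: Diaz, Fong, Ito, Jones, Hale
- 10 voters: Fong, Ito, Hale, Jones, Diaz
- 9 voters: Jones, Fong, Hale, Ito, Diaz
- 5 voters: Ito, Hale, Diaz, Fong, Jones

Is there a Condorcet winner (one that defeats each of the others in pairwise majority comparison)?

Yes

Head-to-head results (31 voters total):
Fong vs Hale: Fong wins 26–5.
Fong vs Jones: Fong wins 22–9.
Fong vs Ito: Fong wins 25–6.
Fong vs Diaz: Fong wins 19–12.
Hale vs Jones: Hale wins 16–15.
Hale vs Ito: Ito wins 22–9.
Hale vs Diaz: Hale wins 24–7.
Jones vs Ito: Ito wins 22–9.
Jones vs Diaz: Jones wins 19–12.
Ito vs Diaz: Ito wins 24–7.
Fong beats each rival — Hale (26–5), Jones (22–9), Ito (25–6), Diaz (19–12) — so Fong is the Condorcet winner.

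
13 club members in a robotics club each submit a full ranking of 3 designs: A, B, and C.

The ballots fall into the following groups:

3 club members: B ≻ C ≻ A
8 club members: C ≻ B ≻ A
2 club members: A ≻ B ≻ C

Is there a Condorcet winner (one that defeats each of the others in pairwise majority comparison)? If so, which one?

Head-to-head results (13 voters total):
A vs B: B wins 11–2.
A vs C: C wins 11–2.
B vs C: C wins 8–5.
C beats each rival — A (11–2), B (8–5) — so C is the Condorcet winner.

C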